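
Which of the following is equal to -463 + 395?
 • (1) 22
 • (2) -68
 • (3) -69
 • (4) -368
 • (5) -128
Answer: 2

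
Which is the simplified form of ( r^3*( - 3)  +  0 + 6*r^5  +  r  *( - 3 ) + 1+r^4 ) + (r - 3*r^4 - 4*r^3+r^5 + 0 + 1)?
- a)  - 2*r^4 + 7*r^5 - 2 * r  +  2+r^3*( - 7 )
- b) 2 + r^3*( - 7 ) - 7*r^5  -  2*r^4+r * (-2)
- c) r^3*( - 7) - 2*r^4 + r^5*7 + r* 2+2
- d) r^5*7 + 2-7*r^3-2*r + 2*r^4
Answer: a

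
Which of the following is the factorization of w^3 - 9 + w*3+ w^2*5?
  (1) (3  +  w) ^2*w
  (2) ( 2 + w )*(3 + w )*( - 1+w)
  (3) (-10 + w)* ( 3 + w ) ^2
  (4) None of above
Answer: 4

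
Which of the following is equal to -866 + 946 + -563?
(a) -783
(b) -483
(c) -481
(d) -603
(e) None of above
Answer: b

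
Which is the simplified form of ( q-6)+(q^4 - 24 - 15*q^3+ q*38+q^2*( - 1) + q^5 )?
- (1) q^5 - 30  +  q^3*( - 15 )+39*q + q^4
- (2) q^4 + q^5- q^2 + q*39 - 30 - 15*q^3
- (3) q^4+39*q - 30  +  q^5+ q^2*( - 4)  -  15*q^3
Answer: 2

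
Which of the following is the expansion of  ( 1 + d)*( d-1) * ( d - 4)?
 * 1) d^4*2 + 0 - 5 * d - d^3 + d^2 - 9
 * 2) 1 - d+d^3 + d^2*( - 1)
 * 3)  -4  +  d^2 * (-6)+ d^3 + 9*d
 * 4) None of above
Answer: 4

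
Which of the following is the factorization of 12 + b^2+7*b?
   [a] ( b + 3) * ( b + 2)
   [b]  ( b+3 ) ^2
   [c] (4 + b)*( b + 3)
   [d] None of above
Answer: c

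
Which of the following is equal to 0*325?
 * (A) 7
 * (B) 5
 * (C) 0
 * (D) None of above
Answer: C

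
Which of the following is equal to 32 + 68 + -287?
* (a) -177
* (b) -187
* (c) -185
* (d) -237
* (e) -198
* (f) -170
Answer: b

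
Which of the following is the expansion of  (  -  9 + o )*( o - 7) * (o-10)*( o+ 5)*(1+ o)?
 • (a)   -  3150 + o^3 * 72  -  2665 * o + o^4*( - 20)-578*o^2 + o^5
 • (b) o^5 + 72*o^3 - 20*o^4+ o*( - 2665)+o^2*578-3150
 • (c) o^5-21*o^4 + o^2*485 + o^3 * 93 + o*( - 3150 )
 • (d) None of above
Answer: b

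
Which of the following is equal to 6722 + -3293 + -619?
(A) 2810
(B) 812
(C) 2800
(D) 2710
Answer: A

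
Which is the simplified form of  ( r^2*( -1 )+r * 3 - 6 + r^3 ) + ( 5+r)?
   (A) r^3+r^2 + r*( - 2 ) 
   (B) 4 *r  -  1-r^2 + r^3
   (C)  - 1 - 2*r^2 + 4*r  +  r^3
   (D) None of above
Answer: B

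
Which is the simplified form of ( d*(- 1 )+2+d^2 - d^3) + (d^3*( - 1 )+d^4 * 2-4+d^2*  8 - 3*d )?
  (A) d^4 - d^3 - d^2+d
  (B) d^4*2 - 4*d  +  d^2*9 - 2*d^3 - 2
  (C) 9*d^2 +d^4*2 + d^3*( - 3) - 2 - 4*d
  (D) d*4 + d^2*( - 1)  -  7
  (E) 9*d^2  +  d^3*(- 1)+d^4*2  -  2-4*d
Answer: B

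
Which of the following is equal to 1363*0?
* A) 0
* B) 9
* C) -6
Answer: A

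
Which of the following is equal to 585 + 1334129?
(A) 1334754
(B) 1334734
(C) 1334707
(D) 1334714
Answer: D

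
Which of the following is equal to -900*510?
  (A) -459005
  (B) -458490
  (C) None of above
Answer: C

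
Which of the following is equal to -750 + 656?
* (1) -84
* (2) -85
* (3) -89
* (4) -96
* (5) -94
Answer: 5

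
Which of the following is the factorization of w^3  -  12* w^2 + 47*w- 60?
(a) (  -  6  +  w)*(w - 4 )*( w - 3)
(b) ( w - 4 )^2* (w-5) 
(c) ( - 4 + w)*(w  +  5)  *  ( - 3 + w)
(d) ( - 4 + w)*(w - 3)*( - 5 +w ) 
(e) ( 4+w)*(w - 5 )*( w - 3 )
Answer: d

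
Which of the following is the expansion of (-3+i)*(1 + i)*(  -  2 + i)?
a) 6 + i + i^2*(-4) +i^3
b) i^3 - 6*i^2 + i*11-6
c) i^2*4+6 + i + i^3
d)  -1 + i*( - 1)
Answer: a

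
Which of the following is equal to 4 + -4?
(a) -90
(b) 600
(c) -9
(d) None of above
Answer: d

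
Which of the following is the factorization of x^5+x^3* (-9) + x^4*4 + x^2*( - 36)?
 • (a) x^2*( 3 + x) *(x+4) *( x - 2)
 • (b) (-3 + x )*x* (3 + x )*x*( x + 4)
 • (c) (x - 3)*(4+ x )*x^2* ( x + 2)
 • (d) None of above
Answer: b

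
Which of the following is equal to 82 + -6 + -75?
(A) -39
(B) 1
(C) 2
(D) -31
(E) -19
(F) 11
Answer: B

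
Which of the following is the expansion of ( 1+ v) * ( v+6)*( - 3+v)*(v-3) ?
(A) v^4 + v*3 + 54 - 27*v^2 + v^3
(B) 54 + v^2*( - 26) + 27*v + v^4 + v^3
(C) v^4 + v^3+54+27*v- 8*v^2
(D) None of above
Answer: D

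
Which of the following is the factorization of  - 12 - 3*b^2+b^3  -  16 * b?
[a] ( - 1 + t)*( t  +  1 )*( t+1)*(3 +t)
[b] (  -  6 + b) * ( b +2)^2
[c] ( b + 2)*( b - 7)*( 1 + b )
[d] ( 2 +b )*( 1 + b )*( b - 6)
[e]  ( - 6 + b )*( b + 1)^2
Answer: d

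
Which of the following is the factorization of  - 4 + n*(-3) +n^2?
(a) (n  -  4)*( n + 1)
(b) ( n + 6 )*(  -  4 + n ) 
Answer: a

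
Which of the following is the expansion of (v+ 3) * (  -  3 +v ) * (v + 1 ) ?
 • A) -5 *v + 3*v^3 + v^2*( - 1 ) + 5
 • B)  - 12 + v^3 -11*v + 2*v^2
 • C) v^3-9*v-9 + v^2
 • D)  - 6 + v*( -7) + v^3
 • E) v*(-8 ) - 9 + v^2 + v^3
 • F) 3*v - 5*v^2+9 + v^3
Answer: C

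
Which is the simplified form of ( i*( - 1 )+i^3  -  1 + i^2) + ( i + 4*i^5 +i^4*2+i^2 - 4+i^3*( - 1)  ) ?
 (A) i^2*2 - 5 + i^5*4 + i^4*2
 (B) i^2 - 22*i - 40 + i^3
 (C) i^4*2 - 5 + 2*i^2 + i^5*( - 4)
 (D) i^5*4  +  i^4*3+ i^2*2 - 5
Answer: A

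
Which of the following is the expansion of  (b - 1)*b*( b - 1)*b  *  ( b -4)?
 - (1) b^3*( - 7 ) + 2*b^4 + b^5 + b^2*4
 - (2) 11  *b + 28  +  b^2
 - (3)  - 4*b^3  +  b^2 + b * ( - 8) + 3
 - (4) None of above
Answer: 4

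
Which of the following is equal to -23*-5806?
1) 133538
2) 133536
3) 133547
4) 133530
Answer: 1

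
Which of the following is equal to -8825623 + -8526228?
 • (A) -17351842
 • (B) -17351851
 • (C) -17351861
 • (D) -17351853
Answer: B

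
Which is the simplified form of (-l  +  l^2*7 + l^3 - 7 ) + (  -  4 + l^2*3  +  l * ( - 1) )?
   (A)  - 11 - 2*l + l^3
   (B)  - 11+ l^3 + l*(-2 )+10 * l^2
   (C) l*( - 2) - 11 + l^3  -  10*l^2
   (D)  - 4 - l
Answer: B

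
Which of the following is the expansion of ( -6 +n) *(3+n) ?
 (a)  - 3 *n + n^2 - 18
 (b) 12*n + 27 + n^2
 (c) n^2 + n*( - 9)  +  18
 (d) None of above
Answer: a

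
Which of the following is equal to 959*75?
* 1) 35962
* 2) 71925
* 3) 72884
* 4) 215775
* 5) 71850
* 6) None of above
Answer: 2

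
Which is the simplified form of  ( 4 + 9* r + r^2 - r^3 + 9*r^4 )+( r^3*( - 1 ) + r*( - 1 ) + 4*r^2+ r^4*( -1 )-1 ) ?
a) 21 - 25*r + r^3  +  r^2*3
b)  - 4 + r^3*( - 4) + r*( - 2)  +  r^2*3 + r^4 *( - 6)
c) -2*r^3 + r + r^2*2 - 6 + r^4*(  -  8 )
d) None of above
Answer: d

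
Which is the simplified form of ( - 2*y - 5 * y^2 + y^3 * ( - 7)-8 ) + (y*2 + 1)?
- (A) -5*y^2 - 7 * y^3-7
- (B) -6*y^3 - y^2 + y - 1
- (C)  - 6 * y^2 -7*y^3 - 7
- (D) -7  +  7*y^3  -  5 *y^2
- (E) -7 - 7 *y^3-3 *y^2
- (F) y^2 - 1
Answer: A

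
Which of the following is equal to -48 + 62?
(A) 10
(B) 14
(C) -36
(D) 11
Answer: B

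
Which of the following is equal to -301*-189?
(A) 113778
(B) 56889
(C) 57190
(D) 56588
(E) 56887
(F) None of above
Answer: B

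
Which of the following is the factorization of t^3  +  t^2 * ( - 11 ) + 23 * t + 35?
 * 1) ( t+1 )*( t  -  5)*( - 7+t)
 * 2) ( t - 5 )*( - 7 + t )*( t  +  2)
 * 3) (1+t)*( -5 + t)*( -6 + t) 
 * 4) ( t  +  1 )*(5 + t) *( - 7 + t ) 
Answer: 1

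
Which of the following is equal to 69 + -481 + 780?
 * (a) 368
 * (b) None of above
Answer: a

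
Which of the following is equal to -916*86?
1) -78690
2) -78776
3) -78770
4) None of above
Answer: 2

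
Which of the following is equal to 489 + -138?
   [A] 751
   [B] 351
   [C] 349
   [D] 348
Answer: B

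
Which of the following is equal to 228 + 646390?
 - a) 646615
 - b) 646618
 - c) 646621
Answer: b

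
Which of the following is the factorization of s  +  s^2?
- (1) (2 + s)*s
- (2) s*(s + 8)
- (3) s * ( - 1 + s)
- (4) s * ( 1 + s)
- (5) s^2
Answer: 4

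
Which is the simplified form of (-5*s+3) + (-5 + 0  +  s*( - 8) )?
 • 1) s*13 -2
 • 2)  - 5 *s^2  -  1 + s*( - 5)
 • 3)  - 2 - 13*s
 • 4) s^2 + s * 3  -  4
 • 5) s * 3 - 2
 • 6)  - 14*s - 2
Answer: 3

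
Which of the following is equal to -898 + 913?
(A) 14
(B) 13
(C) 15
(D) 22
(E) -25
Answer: C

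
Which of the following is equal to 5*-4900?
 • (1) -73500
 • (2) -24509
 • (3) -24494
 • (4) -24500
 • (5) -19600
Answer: 4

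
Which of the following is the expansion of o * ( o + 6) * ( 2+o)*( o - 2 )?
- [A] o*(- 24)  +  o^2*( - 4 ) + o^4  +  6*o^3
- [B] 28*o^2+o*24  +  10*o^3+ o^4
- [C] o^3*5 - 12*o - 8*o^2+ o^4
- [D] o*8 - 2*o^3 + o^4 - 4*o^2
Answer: A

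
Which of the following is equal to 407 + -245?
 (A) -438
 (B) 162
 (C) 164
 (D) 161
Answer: B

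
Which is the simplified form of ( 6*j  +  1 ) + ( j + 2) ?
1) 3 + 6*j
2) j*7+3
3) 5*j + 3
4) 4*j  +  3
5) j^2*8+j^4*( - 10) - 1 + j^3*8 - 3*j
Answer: 2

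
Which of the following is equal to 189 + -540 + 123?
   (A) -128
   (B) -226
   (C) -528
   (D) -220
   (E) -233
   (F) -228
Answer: F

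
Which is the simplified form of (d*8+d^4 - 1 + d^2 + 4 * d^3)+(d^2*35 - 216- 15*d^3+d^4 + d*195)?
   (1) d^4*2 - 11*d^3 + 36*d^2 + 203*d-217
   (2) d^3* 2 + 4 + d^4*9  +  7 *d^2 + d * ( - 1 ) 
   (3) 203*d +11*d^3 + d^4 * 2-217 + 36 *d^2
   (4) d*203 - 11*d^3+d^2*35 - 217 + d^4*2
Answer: 1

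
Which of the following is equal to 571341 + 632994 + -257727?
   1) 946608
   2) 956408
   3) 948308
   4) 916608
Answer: 1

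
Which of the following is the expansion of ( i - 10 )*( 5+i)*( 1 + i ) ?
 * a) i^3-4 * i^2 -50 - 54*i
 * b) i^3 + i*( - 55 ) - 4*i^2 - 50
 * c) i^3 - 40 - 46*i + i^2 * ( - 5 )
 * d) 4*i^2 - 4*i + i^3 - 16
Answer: b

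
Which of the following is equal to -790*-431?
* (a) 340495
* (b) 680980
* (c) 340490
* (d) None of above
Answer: c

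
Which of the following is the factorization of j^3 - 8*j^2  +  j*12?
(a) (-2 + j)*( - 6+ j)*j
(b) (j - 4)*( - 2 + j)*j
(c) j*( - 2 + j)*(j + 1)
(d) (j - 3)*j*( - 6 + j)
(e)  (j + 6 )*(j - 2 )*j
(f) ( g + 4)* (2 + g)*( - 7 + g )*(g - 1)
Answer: a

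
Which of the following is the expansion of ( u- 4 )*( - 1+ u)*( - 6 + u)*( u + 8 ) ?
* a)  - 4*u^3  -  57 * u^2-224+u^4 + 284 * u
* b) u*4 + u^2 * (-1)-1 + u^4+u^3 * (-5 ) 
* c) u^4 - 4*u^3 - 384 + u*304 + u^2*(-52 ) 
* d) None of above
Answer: d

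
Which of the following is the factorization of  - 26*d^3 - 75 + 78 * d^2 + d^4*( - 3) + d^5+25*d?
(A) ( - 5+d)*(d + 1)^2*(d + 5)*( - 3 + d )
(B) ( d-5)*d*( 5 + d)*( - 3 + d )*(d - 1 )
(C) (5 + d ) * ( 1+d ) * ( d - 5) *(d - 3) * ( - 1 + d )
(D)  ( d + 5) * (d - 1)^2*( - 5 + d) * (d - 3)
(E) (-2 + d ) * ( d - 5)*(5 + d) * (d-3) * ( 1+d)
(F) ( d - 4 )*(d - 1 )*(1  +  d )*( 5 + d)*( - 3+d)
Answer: C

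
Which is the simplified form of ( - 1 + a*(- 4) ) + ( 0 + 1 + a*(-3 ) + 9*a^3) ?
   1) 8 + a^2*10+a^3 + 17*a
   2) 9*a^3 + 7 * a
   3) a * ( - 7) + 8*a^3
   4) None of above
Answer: 4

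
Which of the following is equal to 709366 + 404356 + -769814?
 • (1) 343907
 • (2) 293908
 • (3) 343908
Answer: 3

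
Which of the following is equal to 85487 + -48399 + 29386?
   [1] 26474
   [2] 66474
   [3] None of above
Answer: 2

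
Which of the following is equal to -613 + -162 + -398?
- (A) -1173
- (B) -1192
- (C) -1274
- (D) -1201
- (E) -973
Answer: A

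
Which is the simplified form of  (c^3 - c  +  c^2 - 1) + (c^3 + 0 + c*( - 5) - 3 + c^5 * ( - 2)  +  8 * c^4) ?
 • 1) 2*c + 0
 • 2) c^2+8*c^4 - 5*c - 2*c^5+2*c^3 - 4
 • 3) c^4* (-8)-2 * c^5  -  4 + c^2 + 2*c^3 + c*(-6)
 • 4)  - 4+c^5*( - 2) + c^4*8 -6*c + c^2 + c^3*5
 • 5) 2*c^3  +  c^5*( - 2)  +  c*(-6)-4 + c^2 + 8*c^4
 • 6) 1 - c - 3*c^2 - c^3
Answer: 5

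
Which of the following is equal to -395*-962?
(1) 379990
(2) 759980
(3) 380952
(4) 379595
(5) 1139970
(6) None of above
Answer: 1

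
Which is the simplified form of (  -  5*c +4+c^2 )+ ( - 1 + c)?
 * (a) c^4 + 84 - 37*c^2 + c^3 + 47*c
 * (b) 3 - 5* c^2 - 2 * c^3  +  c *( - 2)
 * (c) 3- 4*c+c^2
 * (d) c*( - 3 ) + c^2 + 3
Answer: c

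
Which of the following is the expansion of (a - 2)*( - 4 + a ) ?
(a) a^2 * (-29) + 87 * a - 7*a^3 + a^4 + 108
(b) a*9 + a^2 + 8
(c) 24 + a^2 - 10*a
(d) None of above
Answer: d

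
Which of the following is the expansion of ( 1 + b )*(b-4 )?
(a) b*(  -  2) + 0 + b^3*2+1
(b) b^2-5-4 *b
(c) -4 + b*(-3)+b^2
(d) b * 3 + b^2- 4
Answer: c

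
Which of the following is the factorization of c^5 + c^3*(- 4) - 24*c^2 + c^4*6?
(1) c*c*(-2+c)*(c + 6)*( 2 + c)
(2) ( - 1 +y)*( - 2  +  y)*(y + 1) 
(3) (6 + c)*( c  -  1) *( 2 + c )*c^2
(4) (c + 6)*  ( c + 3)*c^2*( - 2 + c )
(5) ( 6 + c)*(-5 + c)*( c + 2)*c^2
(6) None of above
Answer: 1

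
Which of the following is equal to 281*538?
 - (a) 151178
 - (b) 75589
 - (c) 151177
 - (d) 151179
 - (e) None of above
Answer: a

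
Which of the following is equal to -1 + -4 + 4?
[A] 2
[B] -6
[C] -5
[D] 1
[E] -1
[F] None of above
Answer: E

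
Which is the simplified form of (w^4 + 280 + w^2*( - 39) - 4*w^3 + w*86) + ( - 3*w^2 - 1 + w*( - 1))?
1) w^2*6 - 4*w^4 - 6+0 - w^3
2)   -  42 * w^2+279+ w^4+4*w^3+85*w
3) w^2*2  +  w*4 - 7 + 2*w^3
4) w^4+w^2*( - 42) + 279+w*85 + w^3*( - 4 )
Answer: 4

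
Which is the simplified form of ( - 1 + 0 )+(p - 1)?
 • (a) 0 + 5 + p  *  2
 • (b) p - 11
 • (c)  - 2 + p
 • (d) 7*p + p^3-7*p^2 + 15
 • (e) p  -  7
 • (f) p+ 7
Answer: c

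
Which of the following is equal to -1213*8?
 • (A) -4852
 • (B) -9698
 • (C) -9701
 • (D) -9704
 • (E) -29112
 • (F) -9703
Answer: D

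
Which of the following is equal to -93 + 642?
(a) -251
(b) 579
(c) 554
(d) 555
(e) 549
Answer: e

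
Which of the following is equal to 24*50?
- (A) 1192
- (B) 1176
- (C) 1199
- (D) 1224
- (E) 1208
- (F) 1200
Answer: F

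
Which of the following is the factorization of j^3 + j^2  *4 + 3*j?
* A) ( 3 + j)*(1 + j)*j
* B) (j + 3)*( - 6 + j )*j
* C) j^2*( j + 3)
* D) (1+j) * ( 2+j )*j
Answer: A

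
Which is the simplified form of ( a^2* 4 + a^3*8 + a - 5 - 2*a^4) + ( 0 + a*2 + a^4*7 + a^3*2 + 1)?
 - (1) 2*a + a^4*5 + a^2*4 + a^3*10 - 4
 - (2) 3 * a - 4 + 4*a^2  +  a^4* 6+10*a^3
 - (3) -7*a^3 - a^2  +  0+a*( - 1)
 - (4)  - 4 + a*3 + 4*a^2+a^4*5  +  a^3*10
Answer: 4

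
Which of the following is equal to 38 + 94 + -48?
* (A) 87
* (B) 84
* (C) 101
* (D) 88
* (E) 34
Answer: B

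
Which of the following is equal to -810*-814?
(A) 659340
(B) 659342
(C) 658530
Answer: A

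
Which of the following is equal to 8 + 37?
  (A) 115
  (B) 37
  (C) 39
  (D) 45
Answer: D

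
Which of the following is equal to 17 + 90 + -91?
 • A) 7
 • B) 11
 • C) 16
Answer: C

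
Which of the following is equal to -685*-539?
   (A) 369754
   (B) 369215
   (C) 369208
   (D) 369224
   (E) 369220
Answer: B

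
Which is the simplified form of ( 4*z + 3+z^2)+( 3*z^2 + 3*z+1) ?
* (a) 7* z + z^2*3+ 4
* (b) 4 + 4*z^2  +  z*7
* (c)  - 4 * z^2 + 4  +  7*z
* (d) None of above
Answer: b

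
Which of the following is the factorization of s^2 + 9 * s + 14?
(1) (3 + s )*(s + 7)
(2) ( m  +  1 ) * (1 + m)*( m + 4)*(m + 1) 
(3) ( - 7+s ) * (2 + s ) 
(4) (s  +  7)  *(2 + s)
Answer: 4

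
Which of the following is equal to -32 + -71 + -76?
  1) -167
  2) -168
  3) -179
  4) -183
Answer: 3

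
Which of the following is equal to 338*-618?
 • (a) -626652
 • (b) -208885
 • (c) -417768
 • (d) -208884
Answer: d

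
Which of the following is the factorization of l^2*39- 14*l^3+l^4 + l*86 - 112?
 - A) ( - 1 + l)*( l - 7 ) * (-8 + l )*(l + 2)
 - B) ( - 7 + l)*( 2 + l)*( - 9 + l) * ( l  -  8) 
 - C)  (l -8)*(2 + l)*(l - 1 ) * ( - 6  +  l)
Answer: A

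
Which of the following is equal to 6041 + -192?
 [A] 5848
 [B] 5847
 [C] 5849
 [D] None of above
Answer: C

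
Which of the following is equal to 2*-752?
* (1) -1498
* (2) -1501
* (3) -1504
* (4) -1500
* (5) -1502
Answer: 3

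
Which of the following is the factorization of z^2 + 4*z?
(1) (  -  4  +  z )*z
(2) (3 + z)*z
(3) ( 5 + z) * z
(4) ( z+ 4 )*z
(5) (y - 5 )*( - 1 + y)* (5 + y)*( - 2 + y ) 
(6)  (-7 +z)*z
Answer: 4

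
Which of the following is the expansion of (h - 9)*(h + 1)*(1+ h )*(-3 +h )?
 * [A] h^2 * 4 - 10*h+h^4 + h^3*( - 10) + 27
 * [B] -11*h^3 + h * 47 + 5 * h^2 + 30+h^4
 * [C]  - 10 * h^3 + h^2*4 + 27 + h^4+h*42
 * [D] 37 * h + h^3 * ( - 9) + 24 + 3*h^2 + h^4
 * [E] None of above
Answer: C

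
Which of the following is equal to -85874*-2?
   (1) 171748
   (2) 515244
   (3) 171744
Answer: 1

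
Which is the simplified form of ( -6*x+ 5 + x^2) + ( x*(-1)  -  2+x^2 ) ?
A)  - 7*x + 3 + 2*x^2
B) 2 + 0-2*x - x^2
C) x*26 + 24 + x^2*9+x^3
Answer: A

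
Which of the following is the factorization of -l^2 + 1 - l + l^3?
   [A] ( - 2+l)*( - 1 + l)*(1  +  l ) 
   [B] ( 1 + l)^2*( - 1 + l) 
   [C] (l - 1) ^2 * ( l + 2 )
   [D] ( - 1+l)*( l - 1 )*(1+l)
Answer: D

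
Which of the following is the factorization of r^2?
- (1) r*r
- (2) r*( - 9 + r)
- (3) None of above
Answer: 1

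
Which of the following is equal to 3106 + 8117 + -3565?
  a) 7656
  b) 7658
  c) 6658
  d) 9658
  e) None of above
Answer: b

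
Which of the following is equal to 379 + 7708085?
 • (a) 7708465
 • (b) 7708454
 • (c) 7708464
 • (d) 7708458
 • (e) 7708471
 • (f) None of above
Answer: c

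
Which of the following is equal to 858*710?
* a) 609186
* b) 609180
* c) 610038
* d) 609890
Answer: b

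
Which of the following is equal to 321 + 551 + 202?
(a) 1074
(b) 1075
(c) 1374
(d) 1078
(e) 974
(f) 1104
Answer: a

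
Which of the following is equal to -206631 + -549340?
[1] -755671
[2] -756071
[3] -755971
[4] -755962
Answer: 3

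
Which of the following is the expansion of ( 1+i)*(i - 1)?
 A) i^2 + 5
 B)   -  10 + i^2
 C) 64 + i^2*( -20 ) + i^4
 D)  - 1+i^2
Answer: D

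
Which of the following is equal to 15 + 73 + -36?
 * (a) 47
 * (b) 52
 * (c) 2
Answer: b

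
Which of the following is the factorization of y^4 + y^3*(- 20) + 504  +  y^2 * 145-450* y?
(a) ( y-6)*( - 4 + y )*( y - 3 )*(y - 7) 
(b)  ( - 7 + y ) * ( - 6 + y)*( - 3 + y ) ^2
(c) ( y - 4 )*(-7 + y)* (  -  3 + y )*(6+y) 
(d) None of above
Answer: a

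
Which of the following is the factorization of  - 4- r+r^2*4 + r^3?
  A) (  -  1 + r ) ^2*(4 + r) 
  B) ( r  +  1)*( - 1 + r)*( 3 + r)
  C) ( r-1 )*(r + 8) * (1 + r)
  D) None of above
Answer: D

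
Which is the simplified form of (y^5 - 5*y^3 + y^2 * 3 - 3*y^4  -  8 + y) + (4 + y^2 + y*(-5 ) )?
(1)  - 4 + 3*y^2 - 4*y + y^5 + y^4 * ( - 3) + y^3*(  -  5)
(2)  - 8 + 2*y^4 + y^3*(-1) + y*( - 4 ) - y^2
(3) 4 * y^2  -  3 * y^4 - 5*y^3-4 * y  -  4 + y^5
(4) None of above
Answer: 3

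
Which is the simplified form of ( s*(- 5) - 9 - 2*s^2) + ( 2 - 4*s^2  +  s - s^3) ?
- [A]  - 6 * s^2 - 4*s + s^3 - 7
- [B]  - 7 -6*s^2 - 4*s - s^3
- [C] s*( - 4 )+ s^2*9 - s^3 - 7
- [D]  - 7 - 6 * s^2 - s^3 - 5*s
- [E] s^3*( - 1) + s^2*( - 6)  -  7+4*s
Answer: B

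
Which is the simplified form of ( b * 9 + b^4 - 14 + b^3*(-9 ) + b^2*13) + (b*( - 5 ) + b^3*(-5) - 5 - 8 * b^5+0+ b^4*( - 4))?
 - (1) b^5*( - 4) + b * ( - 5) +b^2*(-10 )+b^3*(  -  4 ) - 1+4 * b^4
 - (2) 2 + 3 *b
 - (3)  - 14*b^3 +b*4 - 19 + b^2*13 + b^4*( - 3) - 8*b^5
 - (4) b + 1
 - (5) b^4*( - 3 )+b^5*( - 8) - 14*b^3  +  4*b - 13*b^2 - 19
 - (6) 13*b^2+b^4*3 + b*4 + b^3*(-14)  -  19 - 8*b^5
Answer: 3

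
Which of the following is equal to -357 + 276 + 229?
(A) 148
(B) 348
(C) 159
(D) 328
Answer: A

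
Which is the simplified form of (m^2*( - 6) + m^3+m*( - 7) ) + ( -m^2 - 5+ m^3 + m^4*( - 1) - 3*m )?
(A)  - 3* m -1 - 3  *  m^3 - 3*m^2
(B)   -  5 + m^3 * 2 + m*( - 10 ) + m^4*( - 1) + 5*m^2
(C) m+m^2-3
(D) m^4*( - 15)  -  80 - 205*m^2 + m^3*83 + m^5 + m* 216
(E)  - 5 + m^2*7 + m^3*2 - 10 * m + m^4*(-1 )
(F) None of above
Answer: F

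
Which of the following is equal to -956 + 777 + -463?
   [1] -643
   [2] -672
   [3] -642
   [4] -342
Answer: 3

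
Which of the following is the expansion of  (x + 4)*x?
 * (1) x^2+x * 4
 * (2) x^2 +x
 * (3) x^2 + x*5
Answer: 1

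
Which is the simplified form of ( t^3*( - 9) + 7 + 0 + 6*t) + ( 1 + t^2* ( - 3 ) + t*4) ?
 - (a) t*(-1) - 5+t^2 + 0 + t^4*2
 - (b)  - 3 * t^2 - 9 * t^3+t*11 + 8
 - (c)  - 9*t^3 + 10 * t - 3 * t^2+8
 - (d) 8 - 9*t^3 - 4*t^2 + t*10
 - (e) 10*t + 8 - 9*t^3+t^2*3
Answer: c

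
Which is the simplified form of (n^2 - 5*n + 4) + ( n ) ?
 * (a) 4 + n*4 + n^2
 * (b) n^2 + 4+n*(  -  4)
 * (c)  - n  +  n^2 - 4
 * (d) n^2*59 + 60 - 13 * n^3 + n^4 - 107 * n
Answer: b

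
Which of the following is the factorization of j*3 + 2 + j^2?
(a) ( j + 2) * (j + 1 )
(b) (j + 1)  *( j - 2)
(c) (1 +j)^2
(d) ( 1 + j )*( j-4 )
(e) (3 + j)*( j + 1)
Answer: a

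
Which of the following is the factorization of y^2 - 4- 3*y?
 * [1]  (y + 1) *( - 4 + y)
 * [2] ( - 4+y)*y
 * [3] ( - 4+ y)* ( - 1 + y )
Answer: 1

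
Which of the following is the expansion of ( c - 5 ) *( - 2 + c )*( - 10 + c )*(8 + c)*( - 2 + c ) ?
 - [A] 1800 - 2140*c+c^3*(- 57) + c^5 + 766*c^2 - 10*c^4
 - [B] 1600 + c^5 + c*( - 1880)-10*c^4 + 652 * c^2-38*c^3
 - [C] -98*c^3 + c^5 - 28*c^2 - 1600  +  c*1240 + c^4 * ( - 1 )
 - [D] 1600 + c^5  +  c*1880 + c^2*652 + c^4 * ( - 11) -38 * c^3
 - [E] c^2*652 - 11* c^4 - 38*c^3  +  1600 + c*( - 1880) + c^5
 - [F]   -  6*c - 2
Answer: E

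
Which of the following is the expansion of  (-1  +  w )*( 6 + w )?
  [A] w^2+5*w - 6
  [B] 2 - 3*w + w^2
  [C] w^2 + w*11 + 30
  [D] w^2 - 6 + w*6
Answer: A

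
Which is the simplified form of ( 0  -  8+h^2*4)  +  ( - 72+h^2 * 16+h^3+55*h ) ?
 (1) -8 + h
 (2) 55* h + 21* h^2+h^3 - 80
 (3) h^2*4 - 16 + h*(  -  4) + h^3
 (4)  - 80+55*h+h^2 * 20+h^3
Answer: 4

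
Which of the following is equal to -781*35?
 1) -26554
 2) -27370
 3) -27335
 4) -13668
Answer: 3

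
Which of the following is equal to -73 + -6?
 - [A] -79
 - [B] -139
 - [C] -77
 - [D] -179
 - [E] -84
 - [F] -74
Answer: A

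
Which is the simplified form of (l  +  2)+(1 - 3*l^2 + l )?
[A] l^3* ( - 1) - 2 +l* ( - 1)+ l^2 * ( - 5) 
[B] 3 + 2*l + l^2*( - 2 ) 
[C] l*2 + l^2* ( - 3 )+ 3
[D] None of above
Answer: C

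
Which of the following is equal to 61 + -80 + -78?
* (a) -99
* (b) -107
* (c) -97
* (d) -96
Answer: c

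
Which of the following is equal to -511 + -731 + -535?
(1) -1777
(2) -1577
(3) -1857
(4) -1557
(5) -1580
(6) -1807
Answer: 1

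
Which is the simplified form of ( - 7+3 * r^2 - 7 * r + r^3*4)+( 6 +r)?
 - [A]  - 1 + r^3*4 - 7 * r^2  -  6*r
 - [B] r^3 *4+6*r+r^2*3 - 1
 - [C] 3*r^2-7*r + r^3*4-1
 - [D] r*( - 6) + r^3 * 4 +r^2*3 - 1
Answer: D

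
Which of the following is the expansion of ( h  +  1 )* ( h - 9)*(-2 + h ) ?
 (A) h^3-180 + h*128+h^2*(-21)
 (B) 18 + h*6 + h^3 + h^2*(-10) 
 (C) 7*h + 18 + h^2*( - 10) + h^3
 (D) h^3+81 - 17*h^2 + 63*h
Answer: C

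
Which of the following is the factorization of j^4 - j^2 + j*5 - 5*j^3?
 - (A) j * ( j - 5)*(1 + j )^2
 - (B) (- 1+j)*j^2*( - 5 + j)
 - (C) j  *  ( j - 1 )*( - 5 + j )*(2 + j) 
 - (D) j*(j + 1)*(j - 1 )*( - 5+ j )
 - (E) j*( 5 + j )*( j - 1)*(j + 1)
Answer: D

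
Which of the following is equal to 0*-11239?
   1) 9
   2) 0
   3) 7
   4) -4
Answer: 2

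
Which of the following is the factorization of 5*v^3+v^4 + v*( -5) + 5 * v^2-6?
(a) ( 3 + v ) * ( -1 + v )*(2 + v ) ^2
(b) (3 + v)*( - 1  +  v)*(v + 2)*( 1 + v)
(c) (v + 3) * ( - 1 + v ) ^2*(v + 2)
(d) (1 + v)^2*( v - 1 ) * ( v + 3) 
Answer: b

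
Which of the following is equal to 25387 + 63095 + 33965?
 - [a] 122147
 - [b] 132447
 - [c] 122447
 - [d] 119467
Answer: c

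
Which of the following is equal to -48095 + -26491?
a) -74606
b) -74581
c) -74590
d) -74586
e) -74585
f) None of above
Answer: d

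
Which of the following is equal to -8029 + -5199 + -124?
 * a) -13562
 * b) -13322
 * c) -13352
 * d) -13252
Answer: c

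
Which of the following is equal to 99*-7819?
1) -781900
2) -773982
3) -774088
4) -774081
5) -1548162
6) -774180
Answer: 4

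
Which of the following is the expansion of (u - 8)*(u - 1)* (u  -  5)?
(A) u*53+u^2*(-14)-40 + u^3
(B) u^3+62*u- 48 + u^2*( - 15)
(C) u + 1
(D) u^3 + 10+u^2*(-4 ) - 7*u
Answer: A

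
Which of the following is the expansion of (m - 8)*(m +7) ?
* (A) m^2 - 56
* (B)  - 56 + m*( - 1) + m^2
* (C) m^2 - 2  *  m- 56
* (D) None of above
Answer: B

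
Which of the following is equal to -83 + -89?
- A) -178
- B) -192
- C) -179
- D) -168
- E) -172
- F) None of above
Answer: E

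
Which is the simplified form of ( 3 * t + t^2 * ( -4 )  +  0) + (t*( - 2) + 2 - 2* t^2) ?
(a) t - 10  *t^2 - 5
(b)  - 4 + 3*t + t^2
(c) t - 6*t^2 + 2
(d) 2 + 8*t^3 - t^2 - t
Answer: c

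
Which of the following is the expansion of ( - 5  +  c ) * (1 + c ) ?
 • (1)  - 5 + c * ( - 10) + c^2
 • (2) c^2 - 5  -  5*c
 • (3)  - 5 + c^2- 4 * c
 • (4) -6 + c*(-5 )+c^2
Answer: 3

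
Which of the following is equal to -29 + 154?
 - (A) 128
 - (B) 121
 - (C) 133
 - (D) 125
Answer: D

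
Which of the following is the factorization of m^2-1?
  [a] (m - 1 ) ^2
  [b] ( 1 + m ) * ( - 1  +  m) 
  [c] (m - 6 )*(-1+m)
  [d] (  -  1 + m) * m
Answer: b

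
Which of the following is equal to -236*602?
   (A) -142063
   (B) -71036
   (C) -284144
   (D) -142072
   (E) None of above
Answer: D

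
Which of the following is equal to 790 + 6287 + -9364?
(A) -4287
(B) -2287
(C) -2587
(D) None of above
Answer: B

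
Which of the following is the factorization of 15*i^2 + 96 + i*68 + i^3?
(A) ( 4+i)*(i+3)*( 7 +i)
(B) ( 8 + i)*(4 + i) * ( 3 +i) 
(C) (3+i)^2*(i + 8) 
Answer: B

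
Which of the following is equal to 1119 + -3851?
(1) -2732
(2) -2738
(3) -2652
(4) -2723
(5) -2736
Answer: 1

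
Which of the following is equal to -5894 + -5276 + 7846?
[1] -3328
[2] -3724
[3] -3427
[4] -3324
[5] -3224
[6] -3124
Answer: 4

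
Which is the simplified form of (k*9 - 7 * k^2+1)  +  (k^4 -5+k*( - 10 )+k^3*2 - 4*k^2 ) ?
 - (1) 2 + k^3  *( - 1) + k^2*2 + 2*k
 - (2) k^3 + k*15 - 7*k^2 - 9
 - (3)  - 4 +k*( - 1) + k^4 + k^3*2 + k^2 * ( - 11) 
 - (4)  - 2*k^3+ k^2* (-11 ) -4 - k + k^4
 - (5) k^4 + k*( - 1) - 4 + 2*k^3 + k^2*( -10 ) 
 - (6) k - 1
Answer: 3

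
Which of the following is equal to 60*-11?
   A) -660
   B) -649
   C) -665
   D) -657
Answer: A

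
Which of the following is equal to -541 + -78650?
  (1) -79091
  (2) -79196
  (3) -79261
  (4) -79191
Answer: 4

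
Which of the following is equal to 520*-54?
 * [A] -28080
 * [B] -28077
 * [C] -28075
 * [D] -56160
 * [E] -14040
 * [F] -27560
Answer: A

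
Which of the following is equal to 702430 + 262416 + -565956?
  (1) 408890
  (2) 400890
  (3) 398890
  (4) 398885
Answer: 3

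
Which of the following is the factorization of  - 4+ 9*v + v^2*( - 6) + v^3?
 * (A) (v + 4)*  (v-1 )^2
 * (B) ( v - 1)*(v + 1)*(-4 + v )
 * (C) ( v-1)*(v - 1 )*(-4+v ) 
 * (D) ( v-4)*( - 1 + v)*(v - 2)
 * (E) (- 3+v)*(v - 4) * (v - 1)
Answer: C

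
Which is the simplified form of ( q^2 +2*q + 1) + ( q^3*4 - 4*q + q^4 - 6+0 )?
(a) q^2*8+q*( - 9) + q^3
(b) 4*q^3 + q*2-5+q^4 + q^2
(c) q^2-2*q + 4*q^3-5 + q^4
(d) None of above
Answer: c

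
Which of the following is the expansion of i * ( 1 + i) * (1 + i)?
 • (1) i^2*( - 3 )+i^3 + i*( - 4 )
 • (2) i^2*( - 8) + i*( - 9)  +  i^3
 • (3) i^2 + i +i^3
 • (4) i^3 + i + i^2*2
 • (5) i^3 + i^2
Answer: 4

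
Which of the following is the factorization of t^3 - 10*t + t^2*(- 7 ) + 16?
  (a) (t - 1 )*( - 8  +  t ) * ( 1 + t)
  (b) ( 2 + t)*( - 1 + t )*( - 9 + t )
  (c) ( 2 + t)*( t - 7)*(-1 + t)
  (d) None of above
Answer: d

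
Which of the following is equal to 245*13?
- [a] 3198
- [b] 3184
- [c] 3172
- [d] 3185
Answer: d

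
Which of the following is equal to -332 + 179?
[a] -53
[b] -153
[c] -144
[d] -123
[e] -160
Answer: b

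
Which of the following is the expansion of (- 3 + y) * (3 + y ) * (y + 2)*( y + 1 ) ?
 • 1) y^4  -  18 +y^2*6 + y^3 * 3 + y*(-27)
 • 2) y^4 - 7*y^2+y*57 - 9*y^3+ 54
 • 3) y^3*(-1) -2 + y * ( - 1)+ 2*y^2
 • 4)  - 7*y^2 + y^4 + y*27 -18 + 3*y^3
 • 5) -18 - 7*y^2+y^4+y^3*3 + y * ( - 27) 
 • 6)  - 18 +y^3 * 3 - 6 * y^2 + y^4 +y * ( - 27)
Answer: 5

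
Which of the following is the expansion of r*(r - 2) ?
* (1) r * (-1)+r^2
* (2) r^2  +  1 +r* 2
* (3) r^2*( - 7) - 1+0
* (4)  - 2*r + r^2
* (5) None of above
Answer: 4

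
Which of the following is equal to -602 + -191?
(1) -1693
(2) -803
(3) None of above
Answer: 3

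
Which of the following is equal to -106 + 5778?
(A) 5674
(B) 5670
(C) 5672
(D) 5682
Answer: C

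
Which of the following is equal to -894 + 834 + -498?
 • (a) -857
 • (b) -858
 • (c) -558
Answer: c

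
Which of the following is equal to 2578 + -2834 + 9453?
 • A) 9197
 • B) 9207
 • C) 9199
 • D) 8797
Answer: A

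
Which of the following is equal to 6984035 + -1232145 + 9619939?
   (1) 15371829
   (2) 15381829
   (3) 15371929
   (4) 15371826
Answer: 1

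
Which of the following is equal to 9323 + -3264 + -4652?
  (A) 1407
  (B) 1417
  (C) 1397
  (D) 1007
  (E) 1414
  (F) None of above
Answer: A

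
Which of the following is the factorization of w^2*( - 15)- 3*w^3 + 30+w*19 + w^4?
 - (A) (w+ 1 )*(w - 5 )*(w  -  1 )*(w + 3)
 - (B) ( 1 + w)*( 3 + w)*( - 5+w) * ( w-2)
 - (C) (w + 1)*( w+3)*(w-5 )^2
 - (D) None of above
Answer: B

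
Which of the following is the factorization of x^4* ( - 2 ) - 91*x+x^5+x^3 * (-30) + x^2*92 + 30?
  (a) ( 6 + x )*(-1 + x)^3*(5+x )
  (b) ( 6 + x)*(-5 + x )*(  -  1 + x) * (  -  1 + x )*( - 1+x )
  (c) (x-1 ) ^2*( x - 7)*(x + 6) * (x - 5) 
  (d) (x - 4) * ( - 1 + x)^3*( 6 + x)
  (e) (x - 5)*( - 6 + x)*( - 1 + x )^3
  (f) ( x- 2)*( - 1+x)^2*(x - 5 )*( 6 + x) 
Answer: b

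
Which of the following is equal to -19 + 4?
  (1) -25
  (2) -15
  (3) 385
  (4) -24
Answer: 2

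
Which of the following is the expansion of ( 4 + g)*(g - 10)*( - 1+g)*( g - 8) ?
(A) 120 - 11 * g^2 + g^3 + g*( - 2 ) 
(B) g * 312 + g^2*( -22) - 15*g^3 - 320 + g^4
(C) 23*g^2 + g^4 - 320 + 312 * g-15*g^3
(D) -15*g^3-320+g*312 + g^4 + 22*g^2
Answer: D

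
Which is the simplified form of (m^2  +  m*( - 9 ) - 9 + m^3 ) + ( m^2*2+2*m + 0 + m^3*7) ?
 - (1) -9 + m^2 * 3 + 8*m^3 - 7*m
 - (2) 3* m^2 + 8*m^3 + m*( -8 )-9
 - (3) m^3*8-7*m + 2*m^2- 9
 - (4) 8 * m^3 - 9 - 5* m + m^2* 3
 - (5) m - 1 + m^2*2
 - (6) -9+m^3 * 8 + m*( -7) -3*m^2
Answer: 1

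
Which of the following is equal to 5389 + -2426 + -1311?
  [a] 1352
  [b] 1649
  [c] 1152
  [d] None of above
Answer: d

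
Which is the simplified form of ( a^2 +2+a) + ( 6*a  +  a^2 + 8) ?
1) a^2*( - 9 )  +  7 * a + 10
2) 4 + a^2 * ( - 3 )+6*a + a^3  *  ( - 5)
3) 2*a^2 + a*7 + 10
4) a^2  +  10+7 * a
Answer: 3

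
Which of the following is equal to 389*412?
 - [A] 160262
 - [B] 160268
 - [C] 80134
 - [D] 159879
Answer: B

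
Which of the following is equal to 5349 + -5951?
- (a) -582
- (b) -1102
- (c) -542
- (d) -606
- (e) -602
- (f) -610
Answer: e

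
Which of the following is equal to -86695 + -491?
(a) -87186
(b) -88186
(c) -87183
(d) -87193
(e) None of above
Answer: a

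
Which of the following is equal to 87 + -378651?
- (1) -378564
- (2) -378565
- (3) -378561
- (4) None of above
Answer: 1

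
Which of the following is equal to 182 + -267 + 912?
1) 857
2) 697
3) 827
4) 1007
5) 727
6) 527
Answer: 3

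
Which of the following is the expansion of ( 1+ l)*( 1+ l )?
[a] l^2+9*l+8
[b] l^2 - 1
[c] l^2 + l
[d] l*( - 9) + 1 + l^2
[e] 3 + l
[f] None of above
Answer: f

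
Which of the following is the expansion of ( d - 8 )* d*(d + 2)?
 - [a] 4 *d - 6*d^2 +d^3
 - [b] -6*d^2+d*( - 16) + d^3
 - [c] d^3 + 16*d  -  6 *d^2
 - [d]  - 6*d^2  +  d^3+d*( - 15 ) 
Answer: b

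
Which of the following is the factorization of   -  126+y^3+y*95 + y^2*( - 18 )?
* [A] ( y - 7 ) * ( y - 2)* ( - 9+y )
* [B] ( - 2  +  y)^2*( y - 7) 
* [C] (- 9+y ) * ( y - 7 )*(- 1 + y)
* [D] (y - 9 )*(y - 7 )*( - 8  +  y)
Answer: A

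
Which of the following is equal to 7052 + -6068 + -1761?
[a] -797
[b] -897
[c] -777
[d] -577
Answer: c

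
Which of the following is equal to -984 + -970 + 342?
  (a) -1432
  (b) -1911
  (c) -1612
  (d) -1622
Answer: c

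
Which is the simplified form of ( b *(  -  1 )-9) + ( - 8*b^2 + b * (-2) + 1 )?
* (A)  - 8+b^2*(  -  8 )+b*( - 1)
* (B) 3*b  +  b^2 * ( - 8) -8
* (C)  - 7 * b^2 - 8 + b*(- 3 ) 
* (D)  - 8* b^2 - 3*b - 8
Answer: D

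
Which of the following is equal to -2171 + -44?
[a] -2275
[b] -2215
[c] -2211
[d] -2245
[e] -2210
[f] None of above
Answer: b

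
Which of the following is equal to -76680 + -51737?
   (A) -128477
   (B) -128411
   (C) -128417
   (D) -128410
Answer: C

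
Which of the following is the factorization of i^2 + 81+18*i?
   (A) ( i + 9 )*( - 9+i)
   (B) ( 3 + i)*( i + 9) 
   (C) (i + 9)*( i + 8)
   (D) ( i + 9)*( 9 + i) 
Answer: D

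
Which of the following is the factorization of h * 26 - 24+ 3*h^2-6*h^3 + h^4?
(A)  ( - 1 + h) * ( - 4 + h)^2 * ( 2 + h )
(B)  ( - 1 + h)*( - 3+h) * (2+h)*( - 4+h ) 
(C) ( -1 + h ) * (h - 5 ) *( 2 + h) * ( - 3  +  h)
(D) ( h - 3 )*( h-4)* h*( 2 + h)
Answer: B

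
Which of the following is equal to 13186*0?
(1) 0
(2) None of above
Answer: 1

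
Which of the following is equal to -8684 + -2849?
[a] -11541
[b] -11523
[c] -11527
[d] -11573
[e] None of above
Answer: e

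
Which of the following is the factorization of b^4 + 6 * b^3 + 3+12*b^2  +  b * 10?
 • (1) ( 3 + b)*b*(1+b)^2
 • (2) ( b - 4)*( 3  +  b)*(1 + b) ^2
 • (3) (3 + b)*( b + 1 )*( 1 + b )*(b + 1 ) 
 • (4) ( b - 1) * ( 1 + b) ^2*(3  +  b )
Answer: 3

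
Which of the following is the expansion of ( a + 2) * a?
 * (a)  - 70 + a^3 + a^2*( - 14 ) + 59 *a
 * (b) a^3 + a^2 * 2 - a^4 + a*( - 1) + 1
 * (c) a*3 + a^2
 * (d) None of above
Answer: d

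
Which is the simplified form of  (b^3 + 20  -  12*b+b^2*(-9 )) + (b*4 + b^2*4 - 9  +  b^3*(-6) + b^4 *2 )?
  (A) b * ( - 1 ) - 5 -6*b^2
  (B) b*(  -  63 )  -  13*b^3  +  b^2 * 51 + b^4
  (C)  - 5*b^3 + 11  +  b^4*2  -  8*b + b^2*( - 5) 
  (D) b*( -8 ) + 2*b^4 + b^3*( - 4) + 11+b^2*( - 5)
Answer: C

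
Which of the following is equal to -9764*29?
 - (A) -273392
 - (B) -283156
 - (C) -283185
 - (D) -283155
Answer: B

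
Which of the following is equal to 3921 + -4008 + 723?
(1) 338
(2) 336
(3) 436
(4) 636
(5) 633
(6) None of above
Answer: 4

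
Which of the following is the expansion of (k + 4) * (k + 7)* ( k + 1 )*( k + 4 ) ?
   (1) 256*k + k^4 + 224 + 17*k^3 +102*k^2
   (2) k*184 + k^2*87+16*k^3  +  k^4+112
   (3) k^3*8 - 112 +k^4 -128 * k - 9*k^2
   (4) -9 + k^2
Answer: 2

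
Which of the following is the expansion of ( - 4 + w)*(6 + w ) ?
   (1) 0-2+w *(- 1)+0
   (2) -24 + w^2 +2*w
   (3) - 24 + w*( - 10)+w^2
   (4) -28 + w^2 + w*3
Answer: 2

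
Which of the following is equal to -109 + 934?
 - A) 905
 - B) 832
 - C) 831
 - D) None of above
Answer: D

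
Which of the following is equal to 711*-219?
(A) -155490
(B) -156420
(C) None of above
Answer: C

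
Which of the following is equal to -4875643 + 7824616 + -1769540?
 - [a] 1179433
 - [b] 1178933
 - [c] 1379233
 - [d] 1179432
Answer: a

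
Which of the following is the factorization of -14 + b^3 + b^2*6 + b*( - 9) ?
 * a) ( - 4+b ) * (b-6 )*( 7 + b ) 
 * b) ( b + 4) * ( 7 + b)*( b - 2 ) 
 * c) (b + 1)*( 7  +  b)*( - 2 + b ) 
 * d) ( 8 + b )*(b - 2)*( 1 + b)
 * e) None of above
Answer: c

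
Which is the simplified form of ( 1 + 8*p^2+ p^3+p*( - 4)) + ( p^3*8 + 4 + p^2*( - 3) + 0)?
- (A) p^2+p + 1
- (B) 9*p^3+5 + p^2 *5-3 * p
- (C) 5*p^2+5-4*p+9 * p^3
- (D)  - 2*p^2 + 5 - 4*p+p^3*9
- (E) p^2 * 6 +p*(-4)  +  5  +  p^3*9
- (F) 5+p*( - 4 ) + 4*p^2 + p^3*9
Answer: C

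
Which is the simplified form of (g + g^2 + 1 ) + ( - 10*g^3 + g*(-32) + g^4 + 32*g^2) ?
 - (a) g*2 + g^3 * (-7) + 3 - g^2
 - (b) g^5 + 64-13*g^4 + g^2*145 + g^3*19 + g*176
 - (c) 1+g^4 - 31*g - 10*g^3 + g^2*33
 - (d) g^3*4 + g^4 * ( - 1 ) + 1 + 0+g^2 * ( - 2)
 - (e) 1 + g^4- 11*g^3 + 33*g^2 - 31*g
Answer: c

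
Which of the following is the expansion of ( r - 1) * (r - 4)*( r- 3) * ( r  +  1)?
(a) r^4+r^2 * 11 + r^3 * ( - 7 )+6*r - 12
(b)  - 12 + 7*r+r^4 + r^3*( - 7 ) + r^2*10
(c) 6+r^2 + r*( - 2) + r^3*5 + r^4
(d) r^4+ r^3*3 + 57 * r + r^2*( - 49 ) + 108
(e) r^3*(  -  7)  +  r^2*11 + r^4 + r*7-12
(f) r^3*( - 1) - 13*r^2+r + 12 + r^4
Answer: e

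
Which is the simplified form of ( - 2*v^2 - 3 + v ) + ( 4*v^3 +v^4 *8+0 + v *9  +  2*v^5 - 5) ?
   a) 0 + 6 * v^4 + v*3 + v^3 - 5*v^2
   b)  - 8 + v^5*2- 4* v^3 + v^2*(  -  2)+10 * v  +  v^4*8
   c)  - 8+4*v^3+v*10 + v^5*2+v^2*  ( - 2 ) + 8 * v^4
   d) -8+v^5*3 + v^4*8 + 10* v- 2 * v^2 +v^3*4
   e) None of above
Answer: c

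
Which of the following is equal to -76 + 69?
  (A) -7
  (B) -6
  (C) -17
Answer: A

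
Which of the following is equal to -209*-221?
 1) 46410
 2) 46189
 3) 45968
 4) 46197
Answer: 2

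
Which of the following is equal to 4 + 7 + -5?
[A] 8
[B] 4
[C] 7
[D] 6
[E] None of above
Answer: D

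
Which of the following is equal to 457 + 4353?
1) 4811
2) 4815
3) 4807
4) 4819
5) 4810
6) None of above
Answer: 5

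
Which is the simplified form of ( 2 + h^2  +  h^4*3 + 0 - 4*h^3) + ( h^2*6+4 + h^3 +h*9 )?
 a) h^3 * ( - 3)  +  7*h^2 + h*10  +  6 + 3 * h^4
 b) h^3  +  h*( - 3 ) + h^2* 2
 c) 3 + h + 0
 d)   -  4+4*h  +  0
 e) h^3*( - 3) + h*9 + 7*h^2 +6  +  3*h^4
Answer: e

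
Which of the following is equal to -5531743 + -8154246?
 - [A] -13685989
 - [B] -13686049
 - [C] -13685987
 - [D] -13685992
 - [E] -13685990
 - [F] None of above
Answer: A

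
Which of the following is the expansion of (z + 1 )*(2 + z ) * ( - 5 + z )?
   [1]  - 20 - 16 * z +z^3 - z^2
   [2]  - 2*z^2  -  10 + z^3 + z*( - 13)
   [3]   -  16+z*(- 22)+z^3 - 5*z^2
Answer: 2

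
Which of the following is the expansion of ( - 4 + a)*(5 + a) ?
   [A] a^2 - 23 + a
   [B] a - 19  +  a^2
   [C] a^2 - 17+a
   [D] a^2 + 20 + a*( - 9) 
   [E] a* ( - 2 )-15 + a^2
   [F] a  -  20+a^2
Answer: F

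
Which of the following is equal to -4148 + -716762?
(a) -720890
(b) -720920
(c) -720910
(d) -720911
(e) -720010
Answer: c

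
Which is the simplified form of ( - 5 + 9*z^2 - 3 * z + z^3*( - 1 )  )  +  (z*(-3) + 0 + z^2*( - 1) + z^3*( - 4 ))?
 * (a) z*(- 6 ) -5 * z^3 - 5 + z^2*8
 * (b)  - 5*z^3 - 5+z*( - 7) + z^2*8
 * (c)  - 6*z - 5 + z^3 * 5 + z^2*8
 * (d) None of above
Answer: a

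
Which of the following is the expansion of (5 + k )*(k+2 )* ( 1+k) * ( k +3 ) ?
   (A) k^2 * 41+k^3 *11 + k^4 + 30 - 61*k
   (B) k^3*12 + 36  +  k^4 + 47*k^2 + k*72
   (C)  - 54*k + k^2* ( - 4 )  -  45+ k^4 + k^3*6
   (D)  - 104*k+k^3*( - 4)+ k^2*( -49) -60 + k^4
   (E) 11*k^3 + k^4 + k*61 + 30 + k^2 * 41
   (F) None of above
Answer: E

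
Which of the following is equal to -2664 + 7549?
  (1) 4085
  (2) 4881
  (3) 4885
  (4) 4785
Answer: 3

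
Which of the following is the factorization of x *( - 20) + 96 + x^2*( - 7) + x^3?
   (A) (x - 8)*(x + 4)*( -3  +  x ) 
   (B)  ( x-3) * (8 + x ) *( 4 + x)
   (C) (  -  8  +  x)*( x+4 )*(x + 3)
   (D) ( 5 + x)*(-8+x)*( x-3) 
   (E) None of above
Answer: A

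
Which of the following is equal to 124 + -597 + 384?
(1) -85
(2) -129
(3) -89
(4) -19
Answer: 3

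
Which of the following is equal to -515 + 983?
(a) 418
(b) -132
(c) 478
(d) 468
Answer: d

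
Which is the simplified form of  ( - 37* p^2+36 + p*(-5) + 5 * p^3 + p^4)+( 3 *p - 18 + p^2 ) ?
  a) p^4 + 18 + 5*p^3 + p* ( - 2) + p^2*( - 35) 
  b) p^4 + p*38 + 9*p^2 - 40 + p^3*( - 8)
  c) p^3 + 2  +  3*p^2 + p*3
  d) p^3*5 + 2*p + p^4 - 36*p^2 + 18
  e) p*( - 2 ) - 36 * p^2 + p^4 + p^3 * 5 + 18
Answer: e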